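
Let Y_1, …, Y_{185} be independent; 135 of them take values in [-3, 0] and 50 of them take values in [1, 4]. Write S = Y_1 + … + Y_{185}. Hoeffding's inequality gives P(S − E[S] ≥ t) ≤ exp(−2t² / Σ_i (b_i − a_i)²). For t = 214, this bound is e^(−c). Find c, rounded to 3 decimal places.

55.010

Σ(b_i − a_i)² = 135·3² + 50·3² = 1665.
c = 2t² / 1665 = 2·214² / 1665 = 55.0102.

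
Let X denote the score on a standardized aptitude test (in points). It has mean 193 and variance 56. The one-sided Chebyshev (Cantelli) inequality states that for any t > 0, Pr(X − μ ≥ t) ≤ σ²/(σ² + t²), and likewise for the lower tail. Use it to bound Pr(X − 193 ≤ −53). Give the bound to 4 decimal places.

Here σ² = 56 and t = 53, so σ² + t² = 2865.
Cantelli's bound: 56/2865 = 0.0195.

0.0195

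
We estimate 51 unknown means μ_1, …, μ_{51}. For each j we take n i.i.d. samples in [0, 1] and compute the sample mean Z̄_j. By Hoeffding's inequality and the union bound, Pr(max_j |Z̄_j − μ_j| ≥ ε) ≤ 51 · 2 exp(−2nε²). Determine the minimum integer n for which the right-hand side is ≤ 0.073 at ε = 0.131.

212

Need 2·51·exp(−2nε²) ≤ 0.073, i.e. exp(−2nε²) ≤ 0.073/102.
So 2nε² ≥ ln(102/0.073) = 7.242269.
Hence n ≥ 7.242269/(2·0.131²) = 211.010.
The smallest integer n is 212.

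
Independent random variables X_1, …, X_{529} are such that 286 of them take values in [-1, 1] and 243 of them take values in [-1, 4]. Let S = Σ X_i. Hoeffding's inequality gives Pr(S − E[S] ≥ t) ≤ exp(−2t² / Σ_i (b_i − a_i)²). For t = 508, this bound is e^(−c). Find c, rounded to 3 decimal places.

71.496

Σ(b_i − a_i)² = 286·2² + 243·5² = 7219.
c = 2t² / 7219 = 2·508² / 7219 = 71.4958.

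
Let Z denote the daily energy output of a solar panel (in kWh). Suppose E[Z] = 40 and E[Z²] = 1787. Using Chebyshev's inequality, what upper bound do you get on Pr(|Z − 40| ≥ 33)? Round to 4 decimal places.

Var(Z) = E[Z²] − (E[Z])² = 1787 − 1600 = 187.
Chebyshev's inequality: Pr(|Z − μ| ≥ t) ≤ Var(Z)/t² = 187/1089 = 0.1717.

0.1717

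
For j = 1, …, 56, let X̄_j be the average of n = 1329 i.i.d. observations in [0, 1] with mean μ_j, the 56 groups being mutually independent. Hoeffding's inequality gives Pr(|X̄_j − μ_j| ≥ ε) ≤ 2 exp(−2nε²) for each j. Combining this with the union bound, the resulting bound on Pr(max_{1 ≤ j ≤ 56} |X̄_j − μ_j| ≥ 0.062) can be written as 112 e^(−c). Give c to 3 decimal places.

10.217

Union bound over the 56 events: Pr(max_{1 ≤ j ≤ 56} |X̄_j − μ_j| ≥ 0.062) ≤ 56·2·exp(−2nε²) = 112 exp(−2·1329·0.062²).
So c = 2·1329·0.062² = 10.2174.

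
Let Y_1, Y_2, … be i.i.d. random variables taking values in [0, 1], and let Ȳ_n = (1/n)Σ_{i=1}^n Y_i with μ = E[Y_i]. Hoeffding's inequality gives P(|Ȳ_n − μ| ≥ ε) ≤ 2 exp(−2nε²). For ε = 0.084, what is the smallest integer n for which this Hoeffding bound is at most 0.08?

Require 2·exp(−2nε²) ≤ 0.08, i.e. 2nε² ≥ ln(2/0.08) = 3.218876.
So n ≥ 3.218876 / (2·0.084²) = 228.095.
The smallest integer n is 229.

229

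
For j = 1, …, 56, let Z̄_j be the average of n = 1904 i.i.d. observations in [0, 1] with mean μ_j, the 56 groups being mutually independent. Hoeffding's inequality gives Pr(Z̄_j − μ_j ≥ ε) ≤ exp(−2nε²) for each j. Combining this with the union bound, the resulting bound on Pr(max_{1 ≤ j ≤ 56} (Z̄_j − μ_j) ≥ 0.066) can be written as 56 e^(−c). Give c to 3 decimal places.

Union bound over the 56 events: Pr(max_{1 ≤ j ≤ 56} (Z̄_j − μ_j) ≥ 0.066) ≤ 56·exp(−2nε²) = 56 exp(−2·1904·0.066²).
So c = 2·1904·0.066² = 16.5876.

16.588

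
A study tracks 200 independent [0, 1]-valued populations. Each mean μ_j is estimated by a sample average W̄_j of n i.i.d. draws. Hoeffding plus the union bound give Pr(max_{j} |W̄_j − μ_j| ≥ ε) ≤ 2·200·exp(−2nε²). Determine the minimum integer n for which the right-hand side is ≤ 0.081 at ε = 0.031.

4425

Need 2·200·exp(−2nε²) ≤ 0.081, i.e. exp(−2nε²) ≤ 0.081/400.
So 2nε² ≥ ln(400/0.081) = 8.504771.
Hence n ≥ 8.504771/(2·0.031²) = 4424.959.
The smallest integer n is 4425.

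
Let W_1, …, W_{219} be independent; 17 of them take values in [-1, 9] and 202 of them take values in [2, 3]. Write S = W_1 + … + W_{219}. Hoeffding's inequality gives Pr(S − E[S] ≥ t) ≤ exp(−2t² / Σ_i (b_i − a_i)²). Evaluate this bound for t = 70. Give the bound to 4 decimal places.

0.0058

Σ(b_i − a_i)² = 17·10² + 202·1² = 1902.
Exponent = 2·70² / 1902 = 5.15247.
Bound = exp(−5.15247) = 0.00579.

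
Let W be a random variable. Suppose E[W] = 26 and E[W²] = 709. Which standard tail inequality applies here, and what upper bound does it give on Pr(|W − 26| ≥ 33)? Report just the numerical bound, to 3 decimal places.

The first two moments determine the variance, so Chebyshev's inequality is the sharpest standard bound available.
Var(W) = E[W²] − (E[W])² = 709 − 676 = 33.
Chebyshev's inequality: Pr(|W − μ| ≥ t) ≤ Var(W)/t² = 33/1089 = 0.0303.

0.030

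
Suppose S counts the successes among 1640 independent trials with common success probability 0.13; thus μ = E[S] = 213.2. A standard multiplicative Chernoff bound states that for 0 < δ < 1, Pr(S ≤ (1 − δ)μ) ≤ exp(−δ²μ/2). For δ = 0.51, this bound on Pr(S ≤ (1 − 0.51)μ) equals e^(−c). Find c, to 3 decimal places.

27.727

c = δ²μ/2 = 0.51²·213.2/2 = 27.7267.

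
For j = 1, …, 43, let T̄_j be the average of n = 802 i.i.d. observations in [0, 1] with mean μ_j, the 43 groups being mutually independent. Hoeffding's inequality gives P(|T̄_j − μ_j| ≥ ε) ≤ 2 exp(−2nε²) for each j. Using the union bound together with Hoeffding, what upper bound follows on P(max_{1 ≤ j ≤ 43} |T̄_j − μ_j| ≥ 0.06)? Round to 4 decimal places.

Per-experiment Hoeffding bound: 2·exp(−2·802·0.06²) = 2·exp(−5.77440) = 0.0062121.
Union bound over 43 events: 43·0.0062121 = 0.26712.

0.2671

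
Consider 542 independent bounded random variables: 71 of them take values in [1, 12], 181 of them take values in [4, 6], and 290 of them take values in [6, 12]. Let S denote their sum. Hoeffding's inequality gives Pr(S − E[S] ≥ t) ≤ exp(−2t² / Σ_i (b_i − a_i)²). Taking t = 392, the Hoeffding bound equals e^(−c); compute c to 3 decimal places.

15.557

Σ(b_i − a_i)² = 71·11² + 181·2² + 290·6² = 19755.
c = 2t² / 19755 = 2·392² / 19755 = 15.5570.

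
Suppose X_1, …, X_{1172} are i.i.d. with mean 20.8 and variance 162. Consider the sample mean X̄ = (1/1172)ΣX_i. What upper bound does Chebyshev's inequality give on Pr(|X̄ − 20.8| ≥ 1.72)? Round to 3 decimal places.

Var(X̄) = Var(X_i)/n = 162/1172 = 0.13823.
Chebyshev: Pr(|X̄ − 20.8| ≥ 1.72) ≤ Var(X̄)/(1.72)² = 162/(1172·1.72²) = 0.0467.

0.047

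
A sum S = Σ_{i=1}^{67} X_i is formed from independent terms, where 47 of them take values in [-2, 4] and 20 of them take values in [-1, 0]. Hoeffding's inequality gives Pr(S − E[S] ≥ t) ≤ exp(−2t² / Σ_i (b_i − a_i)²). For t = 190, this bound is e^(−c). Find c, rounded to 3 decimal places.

42.173

Σ(b_i − a_i)² = 47·6² + 20·1² = 1712.
c = 2t² / 1712 = 2·190² / 1712 = 42.1729.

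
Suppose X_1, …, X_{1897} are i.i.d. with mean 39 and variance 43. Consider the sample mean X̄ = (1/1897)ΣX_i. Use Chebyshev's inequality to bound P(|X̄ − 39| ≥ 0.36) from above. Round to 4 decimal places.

Var(X̄) = Var(X_i)/n = 43/1897 = 0.022667.
Chebyshev: P(|X̄ − 39| ≥ 0.36) ≤ Var(X̄)/(0.36)² = 43/(1897·0.36²) = 0.1749.

0.1749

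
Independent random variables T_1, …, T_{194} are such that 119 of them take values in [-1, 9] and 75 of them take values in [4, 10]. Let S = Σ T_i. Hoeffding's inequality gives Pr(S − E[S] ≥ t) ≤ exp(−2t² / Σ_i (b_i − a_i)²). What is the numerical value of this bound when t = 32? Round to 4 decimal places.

Σ(b_i − a_i)² = 119·10² + 75·6² = 14600.
Exponent = 2·32² / 14600 = 0.14027.
Bound = exp(−0.14027) = 0.86912.

0.8691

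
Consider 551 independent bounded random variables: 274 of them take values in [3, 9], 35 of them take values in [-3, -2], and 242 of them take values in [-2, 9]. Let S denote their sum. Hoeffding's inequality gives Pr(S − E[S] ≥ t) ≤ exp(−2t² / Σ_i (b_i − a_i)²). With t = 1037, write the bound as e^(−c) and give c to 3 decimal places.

Σ(b_i − a_i)² = 274·6² + 35·1² + 242·11² = 39181.
c = 2t² / 39181 = 2·1037² / 39181 = 54.8924.

54.892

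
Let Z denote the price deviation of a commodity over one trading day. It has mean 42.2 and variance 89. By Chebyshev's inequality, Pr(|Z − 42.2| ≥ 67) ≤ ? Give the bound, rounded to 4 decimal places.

Chebyshev: Pr(|Z − μ| ≥ t) ≤ Var(Z)/t².
Bound = 89 / 4489 = 0.0198.

0.0198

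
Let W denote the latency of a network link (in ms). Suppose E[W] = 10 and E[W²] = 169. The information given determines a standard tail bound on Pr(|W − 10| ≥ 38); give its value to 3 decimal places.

0.048

The first two moments determine the variance, so Chebyshev's inequality is the sharpest standard bound available.
Var(W) = E[W²] − (E[W])² = 169 − 100 = 69.
Chebyshev's inequality: Pr(|W − μ| ≥ t) ≤ Var(W)/t² = 69/1444 = 0.0478.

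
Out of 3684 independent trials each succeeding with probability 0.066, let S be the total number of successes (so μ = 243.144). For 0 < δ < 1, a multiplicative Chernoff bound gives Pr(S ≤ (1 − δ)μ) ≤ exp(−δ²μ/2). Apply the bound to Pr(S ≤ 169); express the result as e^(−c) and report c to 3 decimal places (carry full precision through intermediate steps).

11.305

Write 169 = (1 − δ)μ, so δ = 1 − 169/243.144 = 0.3049386…
Then the exponent is δ²μ/2 = (μ − 169)²/(2μ) = 11.304685.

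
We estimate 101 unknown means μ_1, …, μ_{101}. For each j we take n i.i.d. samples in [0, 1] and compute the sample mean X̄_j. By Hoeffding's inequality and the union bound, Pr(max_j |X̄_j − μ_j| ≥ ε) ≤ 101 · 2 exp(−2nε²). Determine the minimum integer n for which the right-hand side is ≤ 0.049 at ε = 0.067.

Need 2·101·exp(−2nε²) ≤ 0.049, i.e. exp(−2nε²) ≤ 0.049/202.
So 2nε² ≥ ln(202/0.049) = 8.324203.
Hence n ≥ 8.324203/(2·0.067²) = 927.178.
The smallest integer n is 928.

928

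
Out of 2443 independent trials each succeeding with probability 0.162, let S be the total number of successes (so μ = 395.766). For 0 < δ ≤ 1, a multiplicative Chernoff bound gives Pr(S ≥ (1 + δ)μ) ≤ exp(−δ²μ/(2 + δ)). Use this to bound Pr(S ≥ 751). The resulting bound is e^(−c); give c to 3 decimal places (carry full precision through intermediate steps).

Write 751 = (1 + δ)μ, so δ = 751/395.766 − 1 = 0.8975859…
Then the exponent is δ²μ/(2 + δ) = (751 − μ)² / (μ·(2 + δ)) = 110.040928.

110.041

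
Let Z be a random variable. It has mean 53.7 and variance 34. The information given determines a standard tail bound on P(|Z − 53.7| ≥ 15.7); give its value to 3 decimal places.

0.138

Mean and variance are known, so Chebyshev's inequality applies.
Chebyshev: P(|Z − μ| ≥ t) ≤ Var(Z)/t².
Bound = 34 / 246.49 = 0.1379.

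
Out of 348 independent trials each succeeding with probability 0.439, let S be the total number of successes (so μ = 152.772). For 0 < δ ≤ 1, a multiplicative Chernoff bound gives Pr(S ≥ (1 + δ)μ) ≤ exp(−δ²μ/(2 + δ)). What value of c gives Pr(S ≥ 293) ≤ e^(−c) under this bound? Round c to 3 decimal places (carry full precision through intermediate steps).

Write 293 = (1 + δ)μ, so δ = 293/152.772 − 1 = 0.9178907…
Then the exponent is δ²μ/(2 + δ) = (293 − μ)² / (μ·(2 + δ)) = 44.111994.

44.112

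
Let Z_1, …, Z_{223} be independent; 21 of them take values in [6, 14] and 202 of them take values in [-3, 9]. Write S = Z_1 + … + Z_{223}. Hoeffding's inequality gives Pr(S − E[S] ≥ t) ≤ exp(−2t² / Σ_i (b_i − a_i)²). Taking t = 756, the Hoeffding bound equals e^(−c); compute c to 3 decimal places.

Σ(b_i − a_i)² = 21·8² + 202·12² = 30432.
c = 2t² / 30432 = 2·756² / 30432 = 37.5615.

37.562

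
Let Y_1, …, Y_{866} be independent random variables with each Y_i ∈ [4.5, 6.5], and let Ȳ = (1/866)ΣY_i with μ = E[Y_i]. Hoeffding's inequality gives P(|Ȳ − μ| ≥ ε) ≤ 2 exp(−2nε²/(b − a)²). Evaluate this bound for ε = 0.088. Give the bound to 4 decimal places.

0.0699

Exponent: 2nε²/(b − a)² = 2·866·0.088² / 2² = 3.35315.
Bound = 2·exp(−3.35315) = 0.06995.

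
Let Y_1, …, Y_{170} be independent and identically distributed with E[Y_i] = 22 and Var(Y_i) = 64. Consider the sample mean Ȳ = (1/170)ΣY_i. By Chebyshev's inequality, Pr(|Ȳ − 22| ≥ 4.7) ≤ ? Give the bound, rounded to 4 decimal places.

0.0170

Var(Ȳ) = Var(Y_i)/n = 64/170 = 0.37647.
Chebyshev: Pr(|Ȳ − 22| ≥ 4.7) ≤ Var(Ȳ)/(4.7)² = 64/(170·4.7²) = 0.0170.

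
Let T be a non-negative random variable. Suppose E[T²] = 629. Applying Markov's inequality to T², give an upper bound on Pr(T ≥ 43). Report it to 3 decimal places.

Since T ≥ 0, the event {T ≥ 43} is the same as {T² ≥ 1849}.
Markov's inequality applied to T² gives Pr(T² ≥ 1849) ≤ E[T²]/1849 = 629/1849 = 0.3402.

0.340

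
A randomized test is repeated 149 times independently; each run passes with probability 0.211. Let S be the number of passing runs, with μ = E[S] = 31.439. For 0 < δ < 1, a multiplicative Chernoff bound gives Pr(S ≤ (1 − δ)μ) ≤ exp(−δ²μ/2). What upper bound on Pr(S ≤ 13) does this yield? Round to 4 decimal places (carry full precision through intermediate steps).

0.0045

Write 13 = (1 − δ)μ, so δ = 1 − 13/31.439 = 0.5865008…
Then the exponent is δ²μ/2 = (μ − 13)²/(2μ) = 5.407245.
Bound = exp(−5.407245) = 0.00448.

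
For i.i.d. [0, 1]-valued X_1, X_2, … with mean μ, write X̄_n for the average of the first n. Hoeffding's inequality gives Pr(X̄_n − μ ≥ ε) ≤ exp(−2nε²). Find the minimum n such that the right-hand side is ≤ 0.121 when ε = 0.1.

Require exp(−2nε²) ≤ 0.121, i.e. 2nε² ≥ ln(1/0.121) = 2.111965.
So n ≥ 2.111965 / (2·0.1²) = 105.598.
The smallest integer n is 106.

106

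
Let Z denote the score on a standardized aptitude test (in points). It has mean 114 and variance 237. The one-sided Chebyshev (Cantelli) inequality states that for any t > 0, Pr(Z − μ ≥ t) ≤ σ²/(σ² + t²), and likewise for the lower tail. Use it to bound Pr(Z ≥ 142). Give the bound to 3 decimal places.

Here σ² = 237 and t = 28, so σ² + t² = 1021.
Cantelli's bound: 237/1021 = 0.2321.

0.232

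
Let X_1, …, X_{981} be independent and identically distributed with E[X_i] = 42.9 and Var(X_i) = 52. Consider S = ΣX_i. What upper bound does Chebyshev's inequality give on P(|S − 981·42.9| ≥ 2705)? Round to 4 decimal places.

Var(S) = n·Var(X_i) = 981·52 = 51012.
Chebyshev: P(|S − 981·42.9| ≥ 2705) ≤ Var(S)/2705² = 51012/7317025 = 0.0070.

0.0070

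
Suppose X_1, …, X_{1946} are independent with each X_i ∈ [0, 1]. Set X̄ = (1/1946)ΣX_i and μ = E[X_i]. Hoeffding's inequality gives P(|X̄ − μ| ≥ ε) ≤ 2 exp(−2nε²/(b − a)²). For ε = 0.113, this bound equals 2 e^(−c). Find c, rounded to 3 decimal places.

49.697

c = 2nε²/(b − a)² = 2·1946·0.113² / 1² = 49.6969.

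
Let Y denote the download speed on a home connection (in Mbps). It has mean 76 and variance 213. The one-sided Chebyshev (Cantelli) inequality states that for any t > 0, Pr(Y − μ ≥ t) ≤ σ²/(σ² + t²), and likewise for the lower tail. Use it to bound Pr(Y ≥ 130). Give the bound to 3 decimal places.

Here σ² = 213 and t = 54, so σ² + t² = 3129.
Cantelli's bound: 213/3129 = 0.0681.

0.068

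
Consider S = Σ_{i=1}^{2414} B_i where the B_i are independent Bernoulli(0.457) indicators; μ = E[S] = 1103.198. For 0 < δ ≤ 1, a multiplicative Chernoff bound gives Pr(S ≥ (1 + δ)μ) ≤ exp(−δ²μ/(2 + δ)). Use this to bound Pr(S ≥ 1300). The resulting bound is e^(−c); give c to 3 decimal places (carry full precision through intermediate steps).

16.116

Write 1300 = (1 + δ)μ, so δ = 1300/1103.198 − 1 = 0.1783923…
Then the exponent is δ²μ/(2 + δ) = (1300 − μ)² / (μ·(2 + δ)) = 16.116453.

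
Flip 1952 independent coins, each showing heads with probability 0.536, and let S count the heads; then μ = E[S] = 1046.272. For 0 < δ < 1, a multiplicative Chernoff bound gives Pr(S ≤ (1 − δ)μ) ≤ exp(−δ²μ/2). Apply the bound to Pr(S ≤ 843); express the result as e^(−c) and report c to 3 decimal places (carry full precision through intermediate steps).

19.746

Write 843 = (1 − δ)μ, so δ = 1 − 843/1046.272 = 0.1942822…
Then the exponent is δ²μ/2 = (μ − 843)²/(2μ) = 19.746063.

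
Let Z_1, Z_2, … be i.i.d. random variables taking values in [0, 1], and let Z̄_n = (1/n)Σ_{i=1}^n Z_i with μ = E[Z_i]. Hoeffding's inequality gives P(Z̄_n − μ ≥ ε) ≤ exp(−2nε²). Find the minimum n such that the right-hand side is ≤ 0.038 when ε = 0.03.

Require exp(−2nε²) ≤ 0.038, i.e. 2nε² ≥ ln(1/0.038) = 3.270169.
So n ≥ 3.270169 / (2·0.03²) = 1816.761.
The smallest integer n is 1817.

1817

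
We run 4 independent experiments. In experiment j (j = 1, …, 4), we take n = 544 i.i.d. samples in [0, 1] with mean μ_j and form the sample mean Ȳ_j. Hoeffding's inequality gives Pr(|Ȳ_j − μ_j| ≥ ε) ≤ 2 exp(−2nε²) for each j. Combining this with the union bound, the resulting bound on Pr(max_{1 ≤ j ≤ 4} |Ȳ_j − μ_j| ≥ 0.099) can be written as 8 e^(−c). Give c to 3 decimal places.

Union bound over the 4 events: Pr(max_{1 ≤ j ≤ 4} |Ȳ_j − μ_j| ≥ 0.099) ≤ 4·2·exp(−2nε²) = 8 exp(−2·544·0.099²).
So c = 2·544·0.099² = 10.6635.

10.663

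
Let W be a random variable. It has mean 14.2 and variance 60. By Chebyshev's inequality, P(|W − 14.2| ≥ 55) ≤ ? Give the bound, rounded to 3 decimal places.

0.020

Chebyshev: P(|W − μ| ≥ t) ≤ Var(W)/t².
Bound = 60 / 3025 = 0.0198.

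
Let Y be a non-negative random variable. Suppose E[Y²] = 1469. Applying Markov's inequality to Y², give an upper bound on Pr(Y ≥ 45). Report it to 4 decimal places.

Since Y ≥ 0, the event {Y ≥ 45} is the same as {Y² ≥ 2025}.
Markov's inequality applied to Y² gives Pr(Y² ≥ 2025) ≤ E[Y²]/2025 = 1469/2025 = 0.7254.

0.7254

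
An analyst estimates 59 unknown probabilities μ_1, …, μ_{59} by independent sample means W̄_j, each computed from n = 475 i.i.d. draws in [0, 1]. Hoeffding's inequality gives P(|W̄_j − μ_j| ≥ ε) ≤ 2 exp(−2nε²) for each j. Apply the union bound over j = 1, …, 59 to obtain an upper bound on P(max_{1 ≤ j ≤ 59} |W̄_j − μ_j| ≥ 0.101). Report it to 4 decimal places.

0.0073

Per-experiment Hoeffding bound: 2·exp(−2·475·0.101²) = 2·exp(−9.69095) = 0.00012368.
Union bound over 59 events: 59·0.00012368 = 0.00730.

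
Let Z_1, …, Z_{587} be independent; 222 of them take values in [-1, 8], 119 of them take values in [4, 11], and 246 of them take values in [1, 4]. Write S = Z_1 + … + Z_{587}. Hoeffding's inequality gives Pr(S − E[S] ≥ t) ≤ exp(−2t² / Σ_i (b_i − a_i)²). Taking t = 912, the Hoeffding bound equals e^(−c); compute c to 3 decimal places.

Σ(b_i − a_i)² = 222·9² + 119·7² + 246·3² = 26027.
c = 2t² / 26027 = 2·912² / 26027 = 63.9139.

63.914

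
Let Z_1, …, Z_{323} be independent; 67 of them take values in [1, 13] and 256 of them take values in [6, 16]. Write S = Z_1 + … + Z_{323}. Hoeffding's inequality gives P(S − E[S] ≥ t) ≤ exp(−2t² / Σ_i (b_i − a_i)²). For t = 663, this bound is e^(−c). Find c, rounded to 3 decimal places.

24.942

Σ(b_i − a_i)² = 67·12² + 256·10² = 35248.
c = 2t² / 35248 = 2·663² / 35248 = 24.9415.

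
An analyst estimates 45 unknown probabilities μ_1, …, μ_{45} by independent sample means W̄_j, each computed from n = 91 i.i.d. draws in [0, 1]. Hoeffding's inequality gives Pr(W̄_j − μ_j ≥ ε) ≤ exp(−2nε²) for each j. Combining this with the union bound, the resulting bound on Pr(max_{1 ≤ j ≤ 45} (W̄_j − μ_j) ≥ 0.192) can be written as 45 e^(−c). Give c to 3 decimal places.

Union bound over the 45 events: Pr(max_{1 ≤ j ≤ 45} (W̄_j − μ_j) ≥ 0.192) ≤ 45·exp(−2nε²) = 45 exp(−2·91·0.192²).
So c = 2·91·0.192² = 6.7092.

6.709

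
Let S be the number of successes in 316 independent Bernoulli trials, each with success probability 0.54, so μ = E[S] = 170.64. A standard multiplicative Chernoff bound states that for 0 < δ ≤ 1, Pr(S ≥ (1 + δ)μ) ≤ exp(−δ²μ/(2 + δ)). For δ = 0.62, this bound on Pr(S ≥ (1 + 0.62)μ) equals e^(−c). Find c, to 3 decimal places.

c = δ²μ/(2 + δ) = 0.62²·170.64/(2 + 0.62) = 25.0359.

25.036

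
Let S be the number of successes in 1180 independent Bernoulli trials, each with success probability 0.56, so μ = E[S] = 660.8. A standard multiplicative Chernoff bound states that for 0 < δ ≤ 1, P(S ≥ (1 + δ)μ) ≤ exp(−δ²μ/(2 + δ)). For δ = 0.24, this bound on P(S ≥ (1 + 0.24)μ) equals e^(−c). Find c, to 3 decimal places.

16.992

c = δ²μ/(2 + δ) = 0.24²·660.8/(2 + 0.24) = 16.9920.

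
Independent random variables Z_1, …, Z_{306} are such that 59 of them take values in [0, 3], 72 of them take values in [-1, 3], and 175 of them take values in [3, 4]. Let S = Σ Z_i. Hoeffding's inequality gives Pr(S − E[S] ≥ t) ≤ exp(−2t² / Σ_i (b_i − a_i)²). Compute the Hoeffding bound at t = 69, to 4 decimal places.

0.0059

Σ(b_i − a_i)² = 59·3² + 72·4² + 175·1² = 1858.
Exponent = 2·69² / 1858 = 5.12487.
Bound = exp(−5.12487) = 0.00595.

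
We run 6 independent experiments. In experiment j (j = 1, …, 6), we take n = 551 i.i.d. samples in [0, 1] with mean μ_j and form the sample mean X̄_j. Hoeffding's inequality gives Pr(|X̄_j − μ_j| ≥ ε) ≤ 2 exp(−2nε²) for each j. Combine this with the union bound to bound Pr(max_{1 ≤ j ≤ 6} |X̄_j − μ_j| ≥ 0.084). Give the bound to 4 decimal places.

0.0050

Per-experiment Hoeffding bound: 2·exp(−2·551·0.084²) = 2·exp(−7.77571) = 0.00083962.
Union bound over 6 events: 6·0.00083962 = 0.00504.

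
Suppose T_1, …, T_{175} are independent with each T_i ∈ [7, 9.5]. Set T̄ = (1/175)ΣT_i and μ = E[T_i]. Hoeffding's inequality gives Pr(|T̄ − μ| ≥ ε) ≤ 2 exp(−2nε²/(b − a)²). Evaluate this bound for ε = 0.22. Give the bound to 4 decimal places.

Exponent: 2nε²/(b − a)² = 2·175·0.22² / 2.5² = 2.71040.
Bound = 2·exp(−2.71040) = 0.13302.

0.1330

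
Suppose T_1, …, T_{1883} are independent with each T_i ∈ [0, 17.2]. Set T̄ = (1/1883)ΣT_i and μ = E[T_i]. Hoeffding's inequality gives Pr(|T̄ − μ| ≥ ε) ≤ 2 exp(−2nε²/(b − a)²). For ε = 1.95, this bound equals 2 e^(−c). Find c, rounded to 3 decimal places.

48.405

c = 2nε²/(b − a)² = 2·1883·1.95² / 17.2² = 48.4053.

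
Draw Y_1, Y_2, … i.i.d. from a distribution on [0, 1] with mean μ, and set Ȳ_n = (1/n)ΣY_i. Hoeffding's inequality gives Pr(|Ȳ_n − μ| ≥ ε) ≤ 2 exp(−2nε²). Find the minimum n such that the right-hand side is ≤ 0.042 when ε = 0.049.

805

Require 2·exp(−2nε²) ≤ 0.042, i.e. 2nε² ≥ ln(2/0.042) = 3.863233.
So n ≥ 3.863233 / (2·0.049²) = 804.505.
The smallest integer n is 805.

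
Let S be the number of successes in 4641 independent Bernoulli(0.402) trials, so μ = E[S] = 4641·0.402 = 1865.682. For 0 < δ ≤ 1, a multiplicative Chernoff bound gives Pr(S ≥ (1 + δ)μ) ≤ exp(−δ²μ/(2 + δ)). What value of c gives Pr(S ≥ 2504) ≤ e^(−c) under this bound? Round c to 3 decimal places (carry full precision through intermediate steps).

Write 2504 = (1 + δ)μ, so δ = 2504/1865.682 − 1 = 0.3421365…
Then the exponent is δ²μ/(2 + δ) = (2504 − μ)² / (μ·(2 + δ)) = 93.244742.

93.245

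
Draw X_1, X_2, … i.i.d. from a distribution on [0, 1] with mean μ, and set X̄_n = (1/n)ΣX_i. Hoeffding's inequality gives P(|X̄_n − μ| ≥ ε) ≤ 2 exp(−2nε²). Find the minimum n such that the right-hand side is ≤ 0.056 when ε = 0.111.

146

Require 2·exp(−2nε²) ≤ 0.056, i.e. 2nε² ≥ ln(2/0.056) = 3.575551.
So n ≥ 3.575551 / (2·0.111²) = 145.100.
The smallest integer n is 146.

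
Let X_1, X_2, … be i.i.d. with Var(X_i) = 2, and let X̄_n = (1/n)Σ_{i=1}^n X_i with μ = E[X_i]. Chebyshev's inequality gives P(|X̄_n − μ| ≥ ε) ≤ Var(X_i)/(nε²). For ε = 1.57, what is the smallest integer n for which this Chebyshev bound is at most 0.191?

5

Require 2/(n·1.57²) ≤ 0.191, i.e. n ≥ 2/(0.191·1.57²) = 4.248.
The smallest integer n is 5.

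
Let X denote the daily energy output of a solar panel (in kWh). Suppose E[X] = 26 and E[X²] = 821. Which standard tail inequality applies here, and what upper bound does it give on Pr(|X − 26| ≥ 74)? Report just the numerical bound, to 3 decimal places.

0.026

The first two moments determine the variance, so Chebyshev's inequality is the sharpest standard bound available.
Var(X) = E[X²] − (E[X])² = 821 − 676 = 145.
Chebyshev's inequality: Pr(|X − μ| ≥ t) ≤ Var(X)/t² = 145/5476 = 0.0265.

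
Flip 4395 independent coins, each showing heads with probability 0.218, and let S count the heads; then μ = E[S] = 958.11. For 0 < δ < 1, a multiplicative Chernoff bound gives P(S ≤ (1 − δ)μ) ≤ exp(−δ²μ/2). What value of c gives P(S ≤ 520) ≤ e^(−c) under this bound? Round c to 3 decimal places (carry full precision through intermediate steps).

100.166

Write 520 = (1 − δ)μ, so δ = 1 − 520/958.11 = 0.4572648…
Then the exponent is δ²μ/2 = (μ − 520)²/(2μ) = 100.166146.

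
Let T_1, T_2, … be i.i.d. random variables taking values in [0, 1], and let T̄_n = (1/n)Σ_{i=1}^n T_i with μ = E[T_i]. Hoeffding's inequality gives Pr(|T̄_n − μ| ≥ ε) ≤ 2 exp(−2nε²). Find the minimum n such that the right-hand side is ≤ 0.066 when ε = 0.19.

48

Require 2·exp(−2nε²) ≤ 0.066, i.e. 2nε² ≥ ln(2/0.066) = 3.411248.
So n ≥ 3.411248 / (2·0.19²) = 47.247.
The smallest integer n is 48.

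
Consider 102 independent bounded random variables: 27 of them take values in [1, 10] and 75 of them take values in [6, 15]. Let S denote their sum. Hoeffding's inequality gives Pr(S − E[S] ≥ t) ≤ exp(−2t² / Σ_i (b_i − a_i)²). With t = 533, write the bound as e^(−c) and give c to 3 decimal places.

Σ(b_i − a_i)² = 27·9² + 75·9² = 8262.
c = 2t² / 8262 = 2·533² / 8262 = 68.7700.

68.770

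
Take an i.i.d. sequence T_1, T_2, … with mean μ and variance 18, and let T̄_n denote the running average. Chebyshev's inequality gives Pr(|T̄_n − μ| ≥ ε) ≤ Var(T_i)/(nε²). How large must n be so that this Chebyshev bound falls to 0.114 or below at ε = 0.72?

305

Require 18/(n·0.72²) ≤ 0.114, i.e. n ≥ 18/(0.114·0.72²) = 304.581.
The smallest integer n is 305.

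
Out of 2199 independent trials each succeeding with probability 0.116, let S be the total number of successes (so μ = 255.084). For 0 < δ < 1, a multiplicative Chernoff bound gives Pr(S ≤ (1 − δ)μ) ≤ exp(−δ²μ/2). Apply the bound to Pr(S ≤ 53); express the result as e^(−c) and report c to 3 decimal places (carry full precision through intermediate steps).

Write 53 = (1 − δ)μ, so δ = 1 − 53/255.084 = 0.7922253…
Then the exponent is δ²μ/2 = (μ − 53)²/(2μ) = 80.048029.

80.048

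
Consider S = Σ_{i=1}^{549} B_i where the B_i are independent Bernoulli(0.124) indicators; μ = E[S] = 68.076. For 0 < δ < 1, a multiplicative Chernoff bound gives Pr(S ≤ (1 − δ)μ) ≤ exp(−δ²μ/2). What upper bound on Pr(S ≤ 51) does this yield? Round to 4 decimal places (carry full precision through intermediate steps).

Write 51 = (1 − δ)μ, so δ = 1 − 51/68.076 = 0.2508373…
Then the exponent is δ²μ/2 = (μ − 51)²/(2μ) = 2.141649.
Bound = exp(−2.141649) = 0.11746.

0.1175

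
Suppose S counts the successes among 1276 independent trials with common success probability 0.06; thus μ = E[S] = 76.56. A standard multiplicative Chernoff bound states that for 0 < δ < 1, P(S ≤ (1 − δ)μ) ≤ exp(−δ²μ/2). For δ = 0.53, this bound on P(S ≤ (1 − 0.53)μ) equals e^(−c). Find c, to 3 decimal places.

10.753

c = δ²μ/2 = 0.53²·76.56/2 = 10.7529.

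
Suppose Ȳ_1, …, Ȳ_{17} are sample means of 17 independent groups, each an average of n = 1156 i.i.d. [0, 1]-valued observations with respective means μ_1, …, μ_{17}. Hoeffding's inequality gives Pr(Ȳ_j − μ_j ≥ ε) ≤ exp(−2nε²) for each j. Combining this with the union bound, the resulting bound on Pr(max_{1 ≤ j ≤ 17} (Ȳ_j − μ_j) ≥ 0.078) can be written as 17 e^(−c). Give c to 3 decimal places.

14.066

Union bound over the 17 events: Pr(max_{1 ≤ j ≤ 17} (Ȳ_j − μ_j) ≥ 0.078) ≤ 17·exp(−2nε²) = 17 exp(−2·1156·0.078²).
So c = 2·1156·0.078² = 14.0662.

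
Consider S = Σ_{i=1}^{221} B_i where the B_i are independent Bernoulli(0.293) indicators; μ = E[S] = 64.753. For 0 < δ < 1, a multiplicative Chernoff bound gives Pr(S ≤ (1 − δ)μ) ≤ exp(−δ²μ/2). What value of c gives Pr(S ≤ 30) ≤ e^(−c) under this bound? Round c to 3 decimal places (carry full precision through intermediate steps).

9.326

Write 30 = (1 − δ)μ, so δ = 1 − 30/64.753 = 0.536701…
Then the exponent is δ²μ/2 = (μ − 30)²/(2μ) = 9.325985.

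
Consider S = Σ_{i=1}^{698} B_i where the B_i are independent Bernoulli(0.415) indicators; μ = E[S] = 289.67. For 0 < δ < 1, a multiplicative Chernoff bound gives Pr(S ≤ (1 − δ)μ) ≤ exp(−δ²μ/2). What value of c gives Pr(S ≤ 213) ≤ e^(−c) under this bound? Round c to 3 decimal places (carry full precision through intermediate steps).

Write 213 = (1 − δ)μ, so δ = 1 − 213/289.67 = 0.2646805…
Then the exponent is δ²μ/2 = (μ − 213)²/(2μ) = 10.146527.

10.147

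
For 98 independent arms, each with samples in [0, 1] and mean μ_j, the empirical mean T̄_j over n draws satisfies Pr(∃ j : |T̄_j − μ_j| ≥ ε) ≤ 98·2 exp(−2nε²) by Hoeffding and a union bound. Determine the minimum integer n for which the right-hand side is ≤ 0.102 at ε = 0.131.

221

Need 2·98·exp(−2nε²) ≤ 0.102, i.e. exp(−2nε²) ≤ 0.102/196.
So 2nε² ≥ ln(196/0.102) = 7.560897.
Hence n ≥ 7.560897/(2·0.131²) = 220.293.
The smallest integer n is 221.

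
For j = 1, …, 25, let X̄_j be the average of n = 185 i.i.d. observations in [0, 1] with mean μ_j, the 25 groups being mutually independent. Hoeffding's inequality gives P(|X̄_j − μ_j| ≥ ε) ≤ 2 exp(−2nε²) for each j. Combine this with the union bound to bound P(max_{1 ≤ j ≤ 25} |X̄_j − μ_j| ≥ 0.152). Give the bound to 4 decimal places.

Per-experiment Hoeffding bound: 2·exp(−2·185·0.152²) = 2·exp(−8.54848) = 0.00038768.
Union bound over 25 events: 25·0.00038768 = 0.00969.

0.0097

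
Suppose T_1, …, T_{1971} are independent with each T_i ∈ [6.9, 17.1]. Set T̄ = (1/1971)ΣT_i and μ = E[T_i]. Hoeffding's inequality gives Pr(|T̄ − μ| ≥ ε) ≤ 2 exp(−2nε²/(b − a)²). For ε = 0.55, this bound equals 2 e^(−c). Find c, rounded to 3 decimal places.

c = 2nε²/(b − a)² = 2·1971·0.55² / 10.2² = 11.4615.

11.462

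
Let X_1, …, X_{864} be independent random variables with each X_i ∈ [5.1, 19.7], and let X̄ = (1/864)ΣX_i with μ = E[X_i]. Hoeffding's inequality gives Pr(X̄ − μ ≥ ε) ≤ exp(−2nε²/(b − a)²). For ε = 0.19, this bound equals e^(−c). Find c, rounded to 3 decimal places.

0.293

c = 2nε²/(b − a)² = 2·864·0.19² / 14.6² = 0.2926.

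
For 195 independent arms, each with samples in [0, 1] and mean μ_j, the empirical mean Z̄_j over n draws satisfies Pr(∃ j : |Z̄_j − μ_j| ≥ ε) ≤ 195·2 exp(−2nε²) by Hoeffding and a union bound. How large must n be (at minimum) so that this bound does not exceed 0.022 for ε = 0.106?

436

Need 2·195·exp(−2nε²) ≤ 0.022, i.e. exp(−2nε²) ≤ 0.022/390.
So 2nε² ≥ ln(390/0.022) = 9.782860.
Hence n ≥ 9.782860/(2·0.106²) = 435.336.
The smallest integer n is 436.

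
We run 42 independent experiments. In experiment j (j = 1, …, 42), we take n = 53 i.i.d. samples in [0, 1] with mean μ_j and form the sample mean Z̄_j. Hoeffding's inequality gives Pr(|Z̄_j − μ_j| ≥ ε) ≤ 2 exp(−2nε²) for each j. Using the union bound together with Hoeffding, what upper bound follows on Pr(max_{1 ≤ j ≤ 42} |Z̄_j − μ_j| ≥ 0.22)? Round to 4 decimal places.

Per-experiment Hoeffding bound: 2·exp(−2·53·0.22²) = 2·exp(−5.13040) = 0.011828.
Union bound over 42 events: 42·0.011828 = 0.49679.

0.4968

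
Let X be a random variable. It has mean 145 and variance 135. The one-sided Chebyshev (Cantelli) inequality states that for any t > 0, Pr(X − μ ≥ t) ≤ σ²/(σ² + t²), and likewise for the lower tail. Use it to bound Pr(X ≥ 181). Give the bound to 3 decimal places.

0.094

Here σ² = 135 and t = 36, so σ² + t² = 1431.
Cantelli's bound: 135/1431 = 0.0943.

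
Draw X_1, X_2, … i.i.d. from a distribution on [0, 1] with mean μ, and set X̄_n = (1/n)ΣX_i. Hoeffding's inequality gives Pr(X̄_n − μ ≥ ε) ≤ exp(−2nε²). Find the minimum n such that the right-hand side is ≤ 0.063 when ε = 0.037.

1010

Require exp(−2nε²) ≤ 0.063, i.e. 2nε² ≥ ln(1/0.063) = 2.764621.
So n ≥ 2.764621 / (2·0.037²) = 1009.723.
The smallest integer n is 1010.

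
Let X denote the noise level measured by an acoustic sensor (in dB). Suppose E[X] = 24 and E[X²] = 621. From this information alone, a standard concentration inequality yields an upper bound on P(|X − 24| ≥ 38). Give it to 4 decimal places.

0.0312

The first two moments determine the variance, so Chebyshev's inequality is the sharpest standard bound available.
Var(X) = E[X²] − (E[X])² = 621 − 576 = 45.
Chebyshev's inequality: P(|X − μ| ≥ t) ≤ Var(X)/t² = 45/1444 = 0.0312.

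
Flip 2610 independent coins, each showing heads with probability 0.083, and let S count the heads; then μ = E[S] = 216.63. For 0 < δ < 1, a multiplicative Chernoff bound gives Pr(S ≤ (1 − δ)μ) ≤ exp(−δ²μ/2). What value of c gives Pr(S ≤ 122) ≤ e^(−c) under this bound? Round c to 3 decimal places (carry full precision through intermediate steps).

20.669

Write 122 = (1 − δ)μ, so δ = 1 − 122/216.63 = 0.4368278…
Then the exponent is δ²μ/2 = (μ − 122)²/(2μ) = 20.668506.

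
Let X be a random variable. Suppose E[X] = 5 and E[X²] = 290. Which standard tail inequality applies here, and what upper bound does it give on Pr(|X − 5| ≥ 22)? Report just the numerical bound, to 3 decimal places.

0.548

The first two moments determine the variance, so Chebyshev's inequality is the sharpest standard bound available.
Var(X) = E[X²] − (E[X])² = 290 − 25 = 265.
Chebyshev's inequality: Pr(|X − μ| ≥ t) ≤ Var(X)/t² = 265/484 = 0.5475.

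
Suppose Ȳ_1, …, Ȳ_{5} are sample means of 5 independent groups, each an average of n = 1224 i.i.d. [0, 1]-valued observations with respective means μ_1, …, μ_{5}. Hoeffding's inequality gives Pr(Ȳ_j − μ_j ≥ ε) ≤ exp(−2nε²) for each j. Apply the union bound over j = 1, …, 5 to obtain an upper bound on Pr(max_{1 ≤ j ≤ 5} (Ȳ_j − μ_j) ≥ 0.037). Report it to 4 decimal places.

Per-experiment Hoeffding bound: exp(−2·1224·0.037²) = exp(−3.35131) = 0.035038.
Union bound over 5 events: 5·0.035038 = 0.17519.

0.1752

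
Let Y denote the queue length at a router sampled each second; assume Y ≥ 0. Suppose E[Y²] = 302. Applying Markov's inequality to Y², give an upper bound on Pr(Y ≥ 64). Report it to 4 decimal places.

Since Y ≥ 0, the event {Y ≥ 64} is the same as {Y² ≥ 4096}.
Markov's inequality applied to Y² gives Pr(Y² ≥ 4096) ≤ E[Y²]/4096 = 302/4096 = 0.0737.

0.0737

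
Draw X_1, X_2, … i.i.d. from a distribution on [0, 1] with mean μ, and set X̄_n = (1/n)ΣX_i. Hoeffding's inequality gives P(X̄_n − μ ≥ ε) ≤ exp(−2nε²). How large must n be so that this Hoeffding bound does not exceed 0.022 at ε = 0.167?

Require exp(−2nε²) ≤ 0.022, i.e. 2nε² ≥ ln(1/0.022) = 3.816713.
So n ≥ 3.816713 / (2·0.167²) = 68.427.
The smallest integer n is 69.

69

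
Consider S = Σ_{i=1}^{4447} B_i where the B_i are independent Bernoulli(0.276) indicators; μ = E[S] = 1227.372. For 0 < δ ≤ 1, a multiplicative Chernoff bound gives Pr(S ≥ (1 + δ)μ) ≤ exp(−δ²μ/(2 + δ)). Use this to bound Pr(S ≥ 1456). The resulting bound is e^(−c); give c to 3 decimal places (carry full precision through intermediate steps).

19.480

Write 1456 = (1 + δ)μ, so δ = 1456/1227.372 − 1 = 0.1862744…
Then the exponent is δ²μ/(2 + δ) = (1456 − μ)² / (μ·(2 + δ)) = 19.479507.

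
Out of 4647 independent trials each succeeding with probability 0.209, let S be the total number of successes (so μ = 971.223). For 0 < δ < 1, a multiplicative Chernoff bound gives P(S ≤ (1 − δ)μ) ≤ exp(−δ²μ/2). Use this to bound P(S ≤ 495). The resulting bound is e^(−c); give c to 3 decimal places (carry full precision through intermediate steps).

116.754

Write 495 = (1 − δ)μ, so δ = 1 − 495/971.223 = 0.4903333…
Then the exponent is δ²μ/2 = (μ − 495)²/(2μ) = 116.754003.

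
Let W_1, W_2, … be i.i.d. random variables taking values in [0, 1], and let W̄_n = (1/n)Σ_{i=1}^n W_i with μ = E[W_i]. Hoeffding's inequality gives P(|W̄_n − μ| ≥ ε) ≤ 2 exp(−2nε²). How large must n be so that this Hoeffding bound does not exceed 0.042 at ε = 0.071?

384

Require 2·exp(−2nε²) ≤ 0.042, i.e. 2nε² ≥ ln(2/0.042) = 3.863233.
So n ≥ 3.863233 / (2·0.071²) = 383.181.
The smallest integer n is 384.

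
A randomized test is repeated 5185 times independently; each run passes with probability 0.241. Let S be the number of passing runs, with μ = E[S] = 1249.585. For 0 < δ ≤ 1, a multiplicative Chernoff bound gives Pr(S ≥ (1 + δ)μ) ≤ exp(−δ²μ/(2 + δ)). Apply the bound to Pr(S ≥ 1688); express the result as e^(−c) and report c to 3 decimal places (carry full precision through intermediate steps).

Write 1688 = (1 + δ)μ, so δ = 1688/1249.585 − 1 = 0.3508485…
Then the exponent is δ²μ/(2 + δ) = (1688 − μ)² / (μ·(2 + δ)) = 65.430519.

65.431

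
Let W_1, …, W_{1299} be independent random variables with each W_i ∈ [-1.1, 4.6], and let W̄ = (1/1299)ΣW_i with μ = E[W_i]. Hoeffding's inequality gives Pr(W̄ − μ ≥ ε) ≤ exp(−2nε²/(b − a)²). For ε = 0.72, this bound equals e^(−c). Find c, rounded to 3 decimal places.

41.453

c = 2nε²/(b − a)² = 2·1299·0.72² / 5.7² = 41.4529.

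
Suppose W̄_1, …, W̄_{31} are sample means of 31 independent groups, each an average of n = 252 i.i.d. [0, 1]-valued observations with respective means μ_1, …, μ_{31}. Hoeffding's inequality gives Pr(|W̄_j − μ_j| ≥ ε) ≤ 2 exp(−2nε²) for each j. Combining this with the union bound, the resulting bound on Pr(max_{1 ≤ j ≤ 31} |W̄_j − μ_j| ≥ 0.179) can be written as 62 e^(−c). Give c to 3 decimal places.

Union bound over the 31 events: Pr(max_{1 ≤ j ≤ 31} |W̄_j − μ_j| ≥ 0.179) ≤ 31·2·exp(−2nε²) = 62 exp(−2·252·0.179²).
So c = 2·252·0.179² = 16.1487.

16.149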